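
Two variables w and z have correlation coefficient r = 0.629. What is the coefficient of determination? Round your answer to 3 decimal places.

0.396

r² = (0.629)² = 0.396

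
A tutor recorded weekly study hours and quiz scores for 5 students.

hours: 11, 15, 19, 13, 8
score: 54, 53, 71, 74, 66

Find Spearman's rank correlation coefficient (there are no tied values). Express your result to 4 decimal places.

Rank hours: 2, 4, 5, 3, 1
Rank score: 2, 1, 4, 5, 3
d = rank(hours) − rank(score): 0, 3, 1, -2, -2; Σd² = 18
ρ = 1 − 6Σd² / [n(n²−1)] = 1 − 6×18 / (5×24) = 1 − 108/120 ≈ 0.1000

0.1000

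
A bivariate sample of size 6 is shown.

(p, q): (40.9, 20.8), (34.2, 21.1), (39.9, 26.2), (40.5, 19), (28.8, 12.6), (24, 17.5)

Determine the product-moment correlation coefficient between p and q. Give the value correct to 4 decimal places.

0.6393

n = 6, Σp = 208.3, Σq = 117.2, Σp² = 7480.15, Σq² = 2390.3, Σpq = 4170.1
nΣpq − ΣpΣq = 25020.6 − 24412.76 = 607.84
nΣp² − (Σp)² = 44880.9 − 43388.89 = 1492.01; nΣq² − (Σq)² = 14341.8 − 13735.84 = 605.96
r = 607.84 / √(1492.01 × 605.96) = 607.84 / 950.8409 ≈ 0.6393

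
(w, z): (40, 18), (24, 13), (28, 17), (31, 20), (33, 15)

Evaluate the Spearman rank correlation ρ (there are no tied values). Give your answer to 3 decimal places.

0.500

Rank w: 5, 1, 2, 3, 4
Rank z: 4, 1, 3, 5, 2
d = rank(w) − rank(z): 1, 0, -1, -2, 2; Σd² = 10
ρ = 1 − 6Σd² / [n(n²−1)] = 1 − 6×10 / (5×24) = 1 − 60/120 ≈ 0.500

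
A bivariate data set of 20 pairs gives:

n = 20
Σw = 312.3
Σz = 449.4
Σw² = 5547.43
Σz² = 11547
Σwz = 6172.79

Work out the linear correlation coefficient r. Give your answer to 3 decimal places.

-0.857

r = (nΣwz − ΣwΣz) / √[(nΣw² − (Σw)²)(nΣz² − (Σz)²)]
Numerator: 20×6172.79 − 312.3×449.4 = -16891.82
Denominator: √[(110948.6 − 97531.29)(230940 − 201960.36)] = √[13417.31 × 28979.64] = 19718.7427
r = -16891.82 / 19718.7427 ≈ -0.857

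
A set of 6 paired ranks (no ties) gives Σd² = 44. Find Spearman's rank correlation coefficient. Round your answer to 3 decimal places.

ρ = 1 − 6Σd² / [n(n²−1)] = 1 − 6×44 / (6×35)
  = 1 − 264/210 = 1 − 1.2571 ≈ -0.257

-0.257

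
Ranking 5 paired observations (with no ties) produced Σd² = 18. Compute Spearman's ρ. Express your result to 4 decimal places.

0.1000

ρ = 1 − 6Σd² / [n(n²−1)] = 1 − 6×18 / (5×24)
  = 1 − 108/120 = 1 − 0.90000 ≈ 0.1000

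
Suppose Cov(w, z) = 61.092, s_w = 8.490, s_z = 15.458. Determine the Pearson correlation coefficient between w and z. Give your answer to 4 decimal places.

r = Cov(w,z) / (s_w · s_z) = 61.092 / (8.490 × 15.458)
  = 61.092 / 131.2384 ≈ 0.4655

0.4655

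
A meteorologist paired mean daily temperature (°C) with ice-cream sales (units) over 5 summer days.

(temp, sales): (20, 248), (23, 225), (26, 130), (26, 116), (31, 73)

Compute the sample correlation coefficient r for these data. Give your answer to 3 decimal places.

n = 5, Σx = 126, Σy = 792, Σx² = 3242, Σy² = 147814, Σxy = 18794
nΣxy − ΣxΣy = 93970 − 99792 = -5822
nΣx² − (Σx)² = 16210 − 15876 = 334; nΣy² − (Σy)² = 739070 − 627264 = 111806
r = -5822 / √(334 × 111806) = -5822 / 6110.9086 ≈ -0.953

-0.953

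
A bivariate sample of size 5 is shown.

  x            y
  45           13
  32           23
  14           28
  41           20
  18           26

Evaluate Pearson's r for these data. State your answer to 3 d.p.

n = 5, Σx = 150, Σy = 110, Σx² = 5250, Σy² = 2558, Σxy = 3001
nΣxy − ΣxΣy = 15005 − 16500 = -1495
nΣx² − (Σx)² = 26250 − 22500 = 3750; nΣy² − (Σy)² = 12790 − 12100 = 690
r = -1495 / √(3750 × 690) = -1495 / 1608.5708 ≈ -0.929

-0.929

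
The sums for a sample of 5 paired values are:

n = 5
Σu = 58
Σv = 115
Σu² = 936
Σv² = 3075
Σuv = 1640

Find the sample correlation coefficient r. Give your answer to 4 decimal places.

0.9096

r = (nΣuv − ΣuΣv) / √[(nΣu² − (Σu)²)(nΣv² − (Σv)²)]
Numerator: 5×1640 − 58×115 = 1530
Denominator: √[(4680 − 3364)(15375 − 13225)] = √[1316 × 2150] = 1682.0820
r = 1530 / 1682.0820 ≈ 0.9096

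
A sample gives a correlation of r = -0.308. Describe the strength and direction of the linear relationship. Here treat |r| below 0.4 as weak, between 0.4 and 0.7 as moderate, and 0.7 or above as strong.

r = -0.308 < 0 so the relationship is negative.
|r| = 0.308, which falls in the weak range.

weak negative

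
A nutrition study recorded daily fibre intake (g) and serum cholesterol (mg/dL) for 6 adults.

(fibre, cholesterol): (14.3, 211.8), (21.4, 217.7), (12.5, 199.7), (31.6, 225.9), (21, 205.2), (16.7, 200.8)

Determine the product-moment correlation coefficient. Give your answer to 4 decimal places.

0.8156

n = 6, Σx = 117.5, Σy = 1261.1, Σx² = 2537.15, Σy² = 265591.11, Σxy = 24984.77
nΣxy − ΣxΣy = 149908.62 − 148179.25 = 1729.37
nΣx² − (Σx)² = 15222.9 − 13806.25 = 1416.65; nΣy² − (Σy)² = 1593546.66 − 1590373.21 = 3173.45
r = 1729.37 / √(1416.65 × 3173.45) = 1729.37 / 2120.2990 ≈ 0.8156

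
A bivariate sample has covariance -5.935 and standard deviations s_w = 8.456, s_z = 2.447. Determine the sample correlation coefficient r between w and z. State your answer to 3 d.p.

-0.287

r = Cov(w,z) / (s_w · s_z) = -5.935 / (8.456 × 2.447)
  = -5.935 / 20.6918 ≈ -0.287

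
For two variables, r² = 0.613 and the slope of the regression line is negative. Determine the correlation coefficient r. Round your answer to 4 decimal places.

|r| = √0.613 = 0.7829
The association is negative, so r = −0.7829.

-0.7829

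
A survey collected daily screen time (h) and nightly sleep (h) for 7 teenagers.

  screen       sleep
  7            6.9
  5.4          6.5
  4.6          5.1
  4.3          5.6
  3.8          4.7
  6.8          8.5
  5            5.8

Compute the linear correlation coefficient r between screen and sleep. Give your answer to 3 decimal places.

n = 7, Σx = 36.9, Σy = 43.1, Σx² = 203.49, Σy² = 275.21, Σxy = 235.6
nΣxy − ΣxΣy = 1649.2 − 1590.39 = 58.81
nΣx² − (Σx)² = 1424.43 − 1361.61 = 62.82; nΣy² − (Σy)² = 1926.47 − 1857.61 = 68.86
r = 58.81 / √(62.82 × 68.86) = 58.81 / 65.7707 ≈ 0.894

0.894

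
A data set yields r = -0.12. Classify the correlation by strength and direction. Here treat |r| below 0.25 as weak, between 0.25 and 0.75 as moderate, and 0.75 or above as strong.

weak negative

r = -0.12 < 0 so the relationship is negative.
|r| = 0.12, which falls in the weak range.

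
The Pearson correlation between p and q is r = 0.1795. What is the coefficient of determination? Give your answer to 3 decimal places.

0.032

r² = (0.1795)² = 0.032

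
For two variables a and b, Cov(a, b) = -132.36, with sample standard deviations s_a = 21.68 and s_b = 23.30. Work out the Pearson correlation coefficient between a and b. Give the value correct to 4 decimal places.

-0.2620

r = Cov(a,b) / (s_a · s_b) = -132.36 / (21.68 × 23.30)
  = -132.36 / 505.1440 ≈ -0.2620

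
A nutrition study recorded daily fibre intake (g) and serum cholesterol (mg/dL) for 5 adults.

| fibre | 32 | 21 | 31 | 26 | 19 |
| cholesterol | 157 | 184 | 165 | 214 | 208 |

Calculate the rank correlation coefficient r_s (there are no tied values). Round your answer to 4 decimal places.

-0.7000

Rank fibre: 5, 2, 4, 3, 1
Rank cholesterol: 1, 3, 2, 5, 4
d = rank(fibre) − rank(cholesterol): 4, -1, 2, -2, -3; Σd² = 34
ρ = 1 − 6Σd² / [n(n²−1)] = 1 − 6×34 / (5×24) = 1 − 204/120 ≈ -0.7000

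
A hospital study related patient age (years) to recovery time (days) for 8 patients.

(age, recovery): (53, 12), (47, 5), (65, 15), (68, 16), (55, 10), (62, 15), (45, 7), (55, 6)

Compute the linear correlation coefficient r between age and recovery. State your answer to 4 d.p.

n = 8, Σx = 450, Σy = 86, Σx² = 25786, Σy² = 1060, Σxy = 5059
nΣxy − ΣxΣy = 40472 − 38700 = 1772
nΣx² − (Σx)² = 206288 − 202500 = 3788; nΣy² − (Σy)² = 8480 − 7396 = 1084
r = 1772 / √(3788 × 1084) = 1772 / 2026.3741 ≈ 0.8745

0.8745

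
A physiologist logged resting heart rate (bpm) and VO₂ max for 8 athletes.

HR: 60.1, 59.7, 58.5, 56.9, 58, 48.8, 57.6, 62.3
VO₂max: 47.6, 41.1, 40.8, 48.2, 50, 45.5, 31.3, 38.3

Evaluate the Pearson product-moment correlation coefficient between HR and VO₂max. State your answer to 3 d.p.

n = 8, Σx = 461.9, Σy = 342.8, Σx² = 26780.45, Σy² = 14959.68, Σxy = 19753.18
nΣxy − ΣxΣy = 158025.44 − 158339.32 = -313.88
nΣx² − (Σx)² = 214243.6 − 213351.61 = 891.99; nΣy² − (Σy)² = 119677.44 − 117511.84 = 2165.6
r = -313.88 / √(891.99 × 2165.6) = -313.88 / 1389.8538 ≈ -0.226

-0.226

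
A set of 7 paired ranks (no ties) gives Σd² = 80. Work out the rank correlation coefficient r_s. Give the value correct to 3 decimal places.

-0.429

ρ = 1 − 6Σd² / [n(n²−1)] = 1 − 6×80 / (7×48)
  = 1 − 480/336 = 1 − 1.4286 ≈ -0.429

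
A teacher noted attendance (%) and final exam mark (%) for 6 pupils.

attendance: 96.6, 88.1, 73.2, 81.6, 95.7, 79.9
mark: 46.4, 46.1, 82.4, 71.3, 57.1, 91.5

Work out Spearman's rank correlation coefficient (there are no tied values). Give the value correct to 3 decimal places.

-0.771

Rank attendance: 6, 4, 1, 3, 5, 2
Rank mark: 2, 1, 5, 4, 3, 6
d = rank(attendance) − rank(mark): 4, 3, -4, -1, 2, -4; Σd² = 62
ρ = 1 − 6Σd² / [n(n²−1)] = 1 − 6×62 / (6×35) = 1 − 372/210 ≈ -0.771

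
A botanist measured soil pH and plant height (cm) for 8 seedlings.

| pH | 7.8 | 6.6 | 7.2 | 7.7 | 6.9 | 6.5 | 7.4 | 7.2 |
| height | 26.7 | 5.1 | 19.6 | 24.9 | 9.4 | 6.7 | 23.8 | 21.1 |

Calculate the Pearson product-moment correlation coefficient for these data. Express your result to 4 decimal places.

0.9600

n = 8, Σx = 57.3, Σy = 137.3, Σx² = 411.99, Σy² = 2887.97, Σxy = 1011.22
nΣxy − ΣxΣy = 8089.76 − 7867.29 = 222.47
nΣx² − (Σx)² = 3295.92 − 3283.29 = 12.63; nΣy² − (Σy)² = 23103.76 − 18851.29 = 4252.47
r = 222.47 / √(12.63 × 4252.47) = 222.47 / 231.7514 ≈ 0.9600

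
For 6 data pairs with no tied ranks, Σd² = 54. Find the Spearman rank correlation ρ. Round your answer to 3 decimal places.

ρ = 1 − 6Σd² / [n(n²−1)] = 1 − 6×54 / (6×35)
  = 1 − 324/210 = 1 − 1.5429 ≈ -0.543

-0.543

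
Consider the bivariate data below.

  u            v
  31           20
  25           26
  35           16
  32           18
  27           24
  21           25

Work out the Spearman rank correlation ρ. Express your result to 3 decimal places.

Rank u: 4, 2, 6, 5, 3, 1
Rank v: 3, 6, 1, 2, 4, 5
d = rank(u) − rank(v): 1, -4, 5, 3, -1, -4; Σd² = 68
ρ = 1 − 6Σd² / [n(n²−1)] = 1 − 6×68 / (6×35) = 1 − 408/210 ≈ -0.943

-0.943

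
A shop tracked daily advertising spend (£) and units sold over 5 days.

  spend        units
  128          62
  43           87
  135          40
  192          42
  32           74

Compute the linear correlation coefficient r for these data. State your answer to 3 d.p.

-0.881

n = 5, Σx = 530, Σy = 305, Σx² = 74346, Σy² = 20253, Σxy = 27509
nΣxy − ΣxΣy = 137545 − 161650 = -24105
nΣx² − (Σx)² = 371730 − 280900 = 90830; nΣy² − (Σy)² = 101265 − 93025 = 8240
r = -24105 / √(90830 × 8240) = -24105 / 27357.6169 ≈ -0.881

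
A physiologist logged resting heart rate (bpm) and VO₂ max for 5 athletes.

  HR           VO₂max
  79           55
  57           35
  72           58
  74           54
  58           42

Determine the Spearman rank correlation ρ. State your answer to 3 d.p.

0.700

Rank HR: 5, 1, 3, 4, 2
Rank VO₂max: 4, 1, 5, 3, 2
d = rank(HR) − rank(VO₂max): 1, 0, -2, 1, 0; Σd² = 6
ρ = 1 − 6Σd² / [n(n²−1)] = 1 − 6×6 / (5×24) = 1 − 36/120 ≈ 0.700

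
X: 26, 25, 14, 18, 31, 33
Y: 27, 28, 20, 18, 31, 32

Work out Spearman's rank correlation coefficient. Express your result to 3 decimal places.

0.886

Rank X: 4, 3, 1, 2, 5, 6
Rank Y: 3, 4, 2, 1, 5, 6
d = rank(X) − rank(Y): 1, -1, -1, 1, 0, 0; Σd² = 4
ρ = 1 − 6Σd² / [n(n²−1)] = 1 − 6×4 / (6×35) = 1 − 24/210 ≈ 0.886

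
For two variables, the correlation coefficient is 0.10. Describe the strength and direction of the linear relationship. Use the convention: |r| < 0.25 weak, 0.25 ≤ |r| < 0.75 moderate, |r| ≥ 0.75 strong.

r = 0.10 > 0 so the relationship is positive.
|r| = 0.10, which falls in the weak range.

weak positive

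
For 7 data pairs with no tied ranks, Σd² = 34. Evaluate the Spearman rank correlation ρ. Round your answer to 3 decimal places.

ρ = 1 − 6Σd² / [n(n²−1)] = 1 − 6×34 / (7×48)
  = 1 − 204/336 = 1 − 0.6071 ≈ 0.393

0.393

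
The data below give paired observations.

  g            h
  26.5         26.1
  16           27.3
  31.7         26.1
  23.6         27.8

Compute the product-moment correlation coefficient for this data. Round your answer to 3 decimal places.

n = 4, Σg = 97.8, Σh = 107.3, Σg² = 2520.1, Σh² = 2880.55, Σgh = 2611.9
nΣgh − ΣgΣh = 10447.6 − 10493.94 = -46.34
nΣg² − (Σg)² = 10080.4 − 9564.84 = 515.56; nΣh² − (Σh)² = 11522.2 − 11513.29 = 8.91
r = -46.34 / √(515.56 × 8.91) = -46.34 / 67.7764 ≈ -0.684

-0.684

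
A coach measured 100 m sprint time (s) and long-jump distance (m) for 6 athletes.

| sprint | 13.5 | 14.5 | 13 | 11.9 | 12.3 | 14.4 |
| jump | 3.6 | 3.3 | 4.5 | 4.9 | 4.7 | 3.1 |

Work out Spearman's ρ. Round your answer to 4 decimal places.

-0.9429

Rank sprint: 4, 6, 3, 1, 2, 5
Rank jump: 3, 2, 4, 6, 5, 1
d = rank(sprint) − rank(jump): 1, 4, -1, -5, -3, 4; Σd² = 68
ρ = 1 − 6Σd² / [n(n²−1)] = 1 − 6×68 / (6×35) = 1 − 408/210 ≈ -0.9429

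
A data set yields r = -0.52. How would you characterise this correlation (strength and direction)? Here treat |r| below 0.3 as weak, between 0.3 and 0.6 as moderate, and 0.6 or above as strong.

r = -0.52 < 0 so the relationship is negative.
|r| = 0.52, which falls in the moderate range.

moderate negative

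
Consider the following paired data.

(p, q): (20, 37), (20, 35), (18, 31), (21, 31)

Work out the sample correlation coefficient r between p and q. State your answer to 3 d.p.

0.221

n = 4, Σp = 79, Σq = 134, Σp² = 1565, Σq² = 4516, Σpq = 2649
nΣpq − ΣpΣq = 10596 − 10586 = 10
nΣp² − (Σp)² = 6260 − 6241 = 19; nΣq² − (Σq)² = 18064 − 17956 = 108
r = 10 / √(19 × 108) = 10 / 45.2990 ≈ 0.221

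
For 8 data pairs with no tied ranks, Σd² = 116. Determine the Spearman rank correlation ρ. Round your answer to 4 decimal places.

ρ = 1 − 6Σd² / [n(n²−1)] = 1 − 6×116 / (8×63)
  = 1 − 696/504 = 1 − 1.38095 ≈ -0.3810

-0.3810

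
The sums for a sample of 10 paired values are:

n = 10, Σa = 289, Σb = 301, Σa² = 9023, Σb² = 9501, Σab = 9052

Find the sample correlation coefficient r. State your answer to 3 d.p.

0.649

r = (nΣab − ΣaΣb) / √[(nΣa² − (Σa)²)(nΣb² − (Σb)²)]
Numerator: 10×9052 − 289×301 = 3531
Denominator: √[(90230 − 83521)(95010 − 90601)] = √[6709 × 4409] = 5438.7481
r = 3531 / 5438.7481 ≈ 0.649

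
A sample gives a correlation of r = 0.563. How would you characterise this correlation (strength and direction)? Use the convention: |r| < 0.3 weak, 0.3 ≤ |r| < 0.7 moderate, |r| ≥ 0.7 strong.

moderate positive

r = 0.563 > 0 so the relationship is positive.
|r| = 0.563, which falls in the moderate range.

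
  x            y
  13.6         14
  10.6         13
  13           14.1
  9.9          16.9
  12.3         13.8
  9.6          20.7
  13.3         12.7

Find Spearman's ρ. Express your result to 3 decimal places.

-0.571

Rank x: 7, 3, 5, 2, 4, 1, 6
Rank y: 4, 2, 5, 6, 3, 7, 1
d = rank(x) − rank(y): 3, 1, 0, -4, 1, -6, 5; Σd² = 88
ρ = 1 − 6Σd² / [n(n²−1)] = 1 − 6×88 / (7×48) = 1 − 528/336 ≈ -0.571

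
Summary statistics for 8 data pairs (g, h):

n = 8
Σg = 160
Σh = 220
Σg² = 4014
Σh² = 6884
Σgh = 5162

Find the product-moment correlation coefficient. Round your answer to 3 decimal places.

0.925

r = (nΣgh − ΣgΣh) / √[(nΣg² − (Σg)²)(nΣh² − (Σh)²)]
Numerator: 8×5162 − 160×220 = 6096
Denominator: √[(32112 − 25600)(55072 − 48400)] = √[6512 × 6672] = 6591.5145
r = 6096 / 6591.5145 ≈ 0.925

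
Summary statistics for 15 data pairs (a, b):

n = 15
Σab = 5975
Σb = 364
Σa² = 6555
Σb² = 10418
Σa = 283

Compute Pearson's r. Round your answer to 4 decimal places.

r = (nΣab − ΣaΣb) / √[(nΣa² − (Σa)²)(nΣb² − (Σb)²)]
Numerator: 15×5975 − 283×364 = -13387
Denominator: √[(98325 − 80089)(156270 − 132496)] = √[18236 × 23774] = 20821.6873
r = -13387 / 20821.6873 ≈ -0.6429

-0.6429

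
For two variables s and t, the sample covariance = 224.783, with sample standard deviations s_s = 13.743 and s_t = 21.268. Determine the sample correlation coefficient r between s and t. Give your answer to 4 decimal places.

0.7691

r = Cov(s,t) / (s_s · s_t) = 224.783 / (13.743 × 21.268)
  = 224.783 / 292.2861 ≈ 0.7691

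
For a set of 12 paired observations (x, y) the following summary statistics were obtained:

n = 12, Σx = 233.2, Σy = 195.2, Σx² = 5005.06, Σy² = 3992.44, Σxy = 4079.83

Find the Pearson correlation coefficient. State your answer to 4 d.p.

0.4606

r = (nΣxy − ΣxΣy) / √[(nΣx² − (Σx)²)(nΣy² − (Σy)²)]
Numerator: 12×4079.83 − 233.2×195.2 = 3437.32
Denominator: √[(60060.72 − 54382.24)(47909.28 − 38103.04)] = √[5678.48 × 9806.24] = 7462.2073
r = 3437.32 / 7462.2073 ≈ 0.4606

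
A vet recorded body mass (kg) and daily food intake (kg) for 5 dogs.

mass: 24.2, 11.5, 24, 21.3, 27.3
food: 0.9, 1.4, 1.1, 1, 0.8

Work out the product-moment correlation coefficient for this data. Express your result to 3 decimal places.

n = 5, Σx = 108.3, Σy = 5.2, Σx² = 2492.87, Σy² = 5.62, Σxy = 107.42
nΣxy − ΣxΣy = 537.1 − 563.16 = -26.06
nΣx² − (Σx)² = 12464.35 − 11728.89 = 735.46; nΣy² − (Σy)² = 28.1 − 27.04 = 1.06
r = -26.06 / √(735.46 × 1.06) = -26.06 / 27.9211 ≈ -0.933

-0.933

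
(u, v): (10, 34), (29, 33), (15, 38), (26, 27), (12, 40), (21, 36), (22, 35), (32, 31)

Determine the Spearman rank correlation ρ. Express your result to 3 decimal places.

-0.690

Rank u: 1, 7, 3, 6, 2, 4, 5, 8
Rank v: 4, 3, 7, 1, 8, 6, 5, 2
d = rank(u) − rank(v): -3, 4, -4, 5, -6, -2, 0, 6; Σd² = 142
ρ = 1 − 6Σd² / [n(n²−1)] = 1 − 6×142 / (8×63) = 1 − 852/504 ≈ -0.690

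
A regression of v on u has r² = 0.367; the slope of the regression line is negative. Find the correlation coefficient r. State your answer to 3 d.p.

-0.606

|r| = √0.367 = 0.606
The association is negative, so r = −0.606.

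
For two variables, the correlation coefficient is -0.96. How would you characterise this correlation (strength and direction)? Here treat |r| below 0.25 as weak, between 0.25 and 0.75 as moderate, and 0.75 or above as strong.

r = -0.96 < 0 so the relationship is negative.
|r| = 0.96, which falls in the strong range.

strong negative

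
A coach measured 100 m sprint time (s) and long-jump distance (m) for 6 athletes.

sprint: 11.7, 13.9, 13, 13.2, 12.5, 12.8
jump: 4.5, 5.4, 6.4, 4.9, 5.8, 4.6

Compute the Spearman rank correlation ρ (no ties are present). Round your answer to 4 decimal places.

0.3714

Rank sprint: 1, 6, 4, 5, 2, 3
Rank jump: 1, 4, 6, 3, 5, 2
d = rank(sprint) − rank(jump): 0, 2, -2, 2, -3, 1; Σd² = 22
ρ = 1 − 6Σd² / [n(n²−1)] = 1 − 6×22 / (6×35) = 1 − 132/210 ≈ 0.3714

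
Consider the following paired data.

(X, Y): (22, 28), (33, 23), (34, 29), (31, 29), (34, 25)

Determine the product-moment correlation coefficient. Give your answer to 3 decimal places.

n = 5, ΣX = 154, ΣY = 134, ΣX² = 4846, ΣY² = 3620, ΣXY = 4110
nΣXY − ΣXΣY = 20550 − 20636 = -86
nΣX² − (ΣX)² = 24230 − 23716 = 514; nΣY² − (ΣY)² = 18100 − 17956 = 144
r = -86 / √(514 × 144) = -86 / 272.0588 ≈ -0.316

-0.316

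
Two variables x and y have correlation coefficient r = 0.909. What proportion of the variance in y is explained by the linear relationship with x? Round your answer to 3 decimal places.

0.826

r² = (0.909)² = 0.826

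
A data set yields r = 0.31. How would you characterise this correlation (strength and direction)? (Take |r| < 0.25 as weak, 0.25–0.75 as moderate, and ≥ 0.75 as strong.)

moderate positive

r = 0.31 > 0 so the relationship is positive.
|r| = 0.31, which falls in the moderate range.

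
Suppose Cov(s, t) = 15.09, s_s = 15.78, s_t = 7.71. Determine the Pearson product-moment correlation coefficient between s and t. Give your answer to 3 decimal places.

0.124

r = Cov(s,t) / (s_s · s_t) = 15.09 / (15.78 × 7.71)
  = 15.09 / 121.6638 ≈ 0.124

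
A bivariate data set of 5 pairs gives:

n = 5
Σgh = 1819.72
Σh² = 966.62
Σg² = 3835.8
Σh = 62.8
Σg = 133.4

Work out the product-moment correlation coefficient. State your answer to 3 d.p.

0.650

r = (nΣgh − ΣgΣh) / √[(nΣg² − (Σg)²)(nΣh² − (Σh)²)]
Numerator: 5×1819.72 − 133.4×62.8 = 721.08
Denominator: √[(19179 − 17795.56)(4833.1 − 3943.84)] = √[1383.44 × 889.26] = 1109.1609
r = 721.08 / 1109.1609 ≈ 0.650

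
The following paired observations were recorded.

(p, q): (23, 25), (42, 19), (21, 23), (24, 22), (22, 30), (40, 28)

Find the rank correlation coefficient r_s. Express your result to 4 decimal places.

Rank p: 3, 6, 1, 4, 2, 5
Rank q: 4, 1, 3, 2, 6, 5
d = rank(p) − rank(q): -1, 5, -2, 2, -4, 0; Σd² = 50
ρ = 1 − 6Σd² / [n(n²−1)] = 1 − 6×50 / (6×35) = 1 − 300/210 ≈ -0.4286

-0.4286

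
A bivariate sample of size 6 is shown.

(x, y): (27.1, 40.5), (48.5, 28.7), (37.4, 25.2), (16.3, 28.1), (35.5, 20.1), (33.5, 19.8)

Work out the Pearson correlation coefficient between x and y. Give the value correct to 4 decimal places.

-0.2454

n = 6, Σx = 198.3, Σy = 162.4, Σx² = 7133.61, Σy² = 4684.64, Σxy = 5266.86
nΣxy − ΣxΣy = 31601.16 − 32203.92 = -602.76
nΣx² − (Σx)² = 42801.66 − 39322.89 = 3478.77; nΣy² − (Σy)² = 28107.84 − 26373.76 = 1734.08
r = -602.76 / √(3478.77 × 1734.08) = -602.76 / 2456.1078 ≈ -0.2454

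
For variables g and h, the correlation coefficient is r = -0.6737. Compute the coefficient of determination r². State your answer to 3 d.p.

0.454

r² = (-0.6737)² = 0.454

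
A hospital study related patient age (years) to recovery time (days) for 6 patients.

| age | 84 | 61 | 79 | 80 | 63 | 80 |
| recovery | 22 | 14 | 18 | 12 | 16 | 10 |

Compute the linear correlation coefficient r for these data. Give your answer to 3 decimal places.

n = 6, Σx = 447, Σy = 92, Σx² = 33787, Σy² = 1504, Σxy = 6892
nΣxy − ΣxΣy = 41352 − 41124 = 228
nΣx² − (Σx)² = 202722 − 199809 = 2913; nΣy² − (Σy)² = 9024 − 8464 = 560
r = 228 / √(2913 × 560) = 228 / 1277.2157 ≈ 0.179

0.179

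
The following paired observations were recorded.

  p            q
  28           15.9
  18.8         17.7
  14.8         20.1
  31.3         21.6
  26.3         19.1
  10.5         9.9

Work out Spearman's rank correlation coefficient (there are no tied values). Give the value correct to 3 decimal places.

0.486

Rank p: 5, 3, 2, 6, 4, 1
Rank q: 2, 3, 5, 6, 4, 1
d = rank(p) − rank(q): 3, 0, -3, 0, 0, 0; Σd² = 18
ρ = 1 − 6Σd² / [n(n²−1)] = 1 − 6×18 / (6×35) = 1 − 108/210 ≈ 0.486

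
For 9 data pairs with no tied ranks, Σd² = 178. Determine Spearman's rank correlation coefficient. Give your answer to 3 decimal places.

-0.483

ρ = 1 − 6Σd² / [n(n²−1)] = 1 − 6×178 / (9×80)
  = 1 − 1068/720 = 1 − 1.4833 ≈ -0.483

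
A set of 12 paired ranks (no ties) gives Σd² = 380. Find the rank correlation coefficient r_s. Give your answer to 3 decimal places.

ρ = 1 − 6Σd² / [n(n²−1)] = 1 − 6×380 / (12×143)
  = 1 − 2280/1716 = 1 − 1.3287 ≈ -0.329

-0.329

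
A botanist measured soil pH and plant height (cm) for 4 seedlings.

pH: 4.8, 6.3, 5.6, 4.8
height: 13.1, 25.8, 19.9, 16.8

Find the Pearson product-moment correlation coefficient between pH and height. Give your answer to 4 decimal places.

0.9567

n = 4, Σx = 21.5, Σy = 75.6, Σx² = 117.13, Σy² = 1515.5, Σxy = 417.5
nΣxy − ΣxΣy = 1670 − 1625.4 = 44.6
nΣx² − (Σx)² = 468.52 − 462.25 = 6.27; nΣy² − (Σy)² = 6062 − 5715.36 = 346.64
r = 44.6 / √(6.27 × 346.64) = 44.6 / 46.6201 ≈ 0.9567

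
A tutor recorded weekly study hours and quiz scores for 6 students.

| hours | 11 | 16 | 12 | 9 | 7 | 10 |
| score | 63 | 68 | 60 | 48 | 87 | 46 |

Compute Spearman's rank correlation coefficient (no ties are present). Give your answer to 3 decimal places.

0.029

Rank hours: 4, 6, 5, 2, 1, 3
Rank score: 4, 5, 3, 2, 6, 1
d = rank(hours) − rank(score): 0, 1, 2, 0, -5, 2; Σd² = 34
ρ = 1 − 6Σd² / [n(n²−1)] = 1 − 6×34 / (6×35) = 1 − 204/210 ≈ 0.029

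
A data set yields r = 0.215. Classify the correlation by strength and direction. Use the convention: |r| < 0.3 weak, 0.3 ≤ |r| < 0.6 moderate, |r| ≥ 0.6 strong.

r = 0.215 > 0 so the relationship is positive.
|r| = 0.215, which falls in the weak range.

weak positive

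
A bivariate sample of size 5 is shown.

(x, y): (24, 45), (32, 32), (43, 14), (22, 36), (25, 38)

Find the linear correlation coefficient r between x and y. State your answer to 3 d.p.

-0.927

n = 5, Σx = 146, Σy = 165, Σx² = 4558, Σy² = 5985, Σxy = 4448
nΣxy − ΣxΣy = 22240 − 24090 = -1850
nΣx² − (Σx)² = 22790 − 21316 = 1474; nΣy² − (Σy)² = 29925 − 27225 = 2700
r = -1850 / √(1474 × 2700) = -1850 / 1994.9436 ≈ -0.927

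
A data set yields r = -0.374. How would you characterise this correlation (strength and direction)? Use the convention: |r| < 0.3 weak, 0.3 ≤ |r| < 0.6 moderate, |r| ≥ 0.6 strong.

moderate negative

r = -0.374 < 0 so the relationship is negative.
|r| = 0.374, which falls in the moderate range.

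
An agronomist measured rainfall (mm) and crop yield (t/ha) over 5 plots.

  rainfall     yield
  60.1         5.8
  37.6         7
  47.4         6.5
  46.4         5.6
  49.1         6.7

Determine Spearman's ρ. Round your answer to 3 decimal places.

-0.300

Rank rainfall: 5, 1, 3, 2, 4
Rank yield: 2, 5, 3, 1, 4
d = rank(rainfall) − rank(yield): 3, -4, 0, 1, 0; Σd² = 26
ρ = 1 − 6Σd² / [n(n²−1)] = 1 − 6×26 / (5×24) = 1 − 156/120 ≈ -0.300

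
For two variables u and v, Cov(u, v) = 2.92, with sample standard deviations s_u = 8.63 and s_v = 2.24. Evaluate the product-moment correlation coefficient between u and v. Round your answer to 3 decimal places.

0.151

r = Cov(u,v) / (s_u · s_v) = 2.92 / (8.63 × 2.24)
  = 2.92 / 19.3312 ≈ 0.151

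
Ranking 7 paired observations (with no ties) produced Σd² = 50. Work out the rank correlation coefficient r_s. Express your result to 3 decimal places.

ρ = 1 − 6Σd² / [n(n²−1)] = 1 − 6×50 / (7×48)
  = 1 − 300/336 = 1 − 0.8929 ≈ 0.107

0.107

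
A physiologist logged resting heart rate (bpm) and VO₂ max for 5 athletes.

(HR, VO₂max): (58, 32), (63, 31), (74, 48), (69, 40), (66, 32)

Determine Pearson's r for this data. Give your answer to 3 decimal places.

n = 5, Σx = 330, Σy = 183, Σx² = 21926, Σy² = 6913, Σxy = 12233
nΣxy − ΣxΣy = 61165 − 60390 = 775
nΣx² − (Σx)² = 109630 − 108900 = 730; nΣy² − (Σy)² = 34565 − 33489 = 1076
r = 775 / √(730 × 1076) = 775 / 886.2731 ≈ 0.874

0.874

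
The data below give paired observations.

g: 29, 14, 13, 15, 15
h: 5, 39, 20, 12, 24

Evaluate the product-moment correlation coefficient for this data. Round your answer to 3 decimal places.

-0.667

n = 5, Σg = 86, Σh = 100, Σg² = 1656, Σh² = 2666, Σgh = 1491
nΣgh − ΣgΣh = 7455 − 8600 = -1145
nΣg² − (Σg)² = 8280 − 7396 = 884; nΣh² − (Σh)² = 13330 − 10000 = 3330
r = -1145 / √(884 × 3330) = -1145 / 1715.7273 ≈ -0.667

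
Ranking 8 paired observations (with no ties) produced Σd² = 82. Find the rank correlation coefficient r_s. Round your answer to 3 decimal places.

ρ = 1 − 6Σd² / [n(n²−1)] = 1 − 6×82 / (8×63)
  = 1 − 492/504 = 1 − 0.9762 ≈ 0.024

0.024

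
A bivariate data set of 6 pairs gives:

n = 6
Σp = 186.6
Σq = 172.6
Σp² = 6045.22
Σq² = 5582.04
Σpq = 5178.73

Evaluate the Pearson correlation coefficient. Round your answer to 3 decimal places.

r = (nΣpq − ΣpΣq) / √[(nΣp² − (Σp)²)(nΣq² − (Σq)²)]
Numerator: 6×5178.73 − 186.6×172.6 = -1134.78
Denominator: √[(36271.32 − 34819.56)(33492.24 − 29790.76)] = √[1451.76 × 3701.48] = 2318.1157
r = -1134.78 / 2318.1157 ≈ -0.490

-0.490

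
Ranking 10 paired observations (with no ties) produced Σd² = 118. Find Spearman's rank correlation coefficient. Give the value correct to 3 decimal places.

0.285

ρ = 1 − 6Σd² / [n(n²−1)] = 1 − 6×118 / (10×99)
  = 1 − 708/990 = 1 − 0.7152 ≈ 0.285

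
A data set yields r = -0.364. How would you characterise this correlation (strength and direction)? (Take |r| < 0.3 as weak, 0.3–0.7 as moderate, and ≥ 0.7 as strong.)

moderate negative

r = -0.364 < 0 so the relationship is negative.
|r| = 0.364, which falls in the moderate range.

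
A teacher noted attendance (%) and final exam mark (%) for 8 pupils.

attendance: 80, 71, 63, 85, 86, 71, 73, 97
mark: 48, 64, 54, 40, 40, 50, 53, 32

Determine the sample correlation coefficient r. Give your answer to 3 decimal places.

n = 8, Σx = 626, Σy = 381, Σx² = 49810, Σy² = 18849, Σxy = 29149
nΣxy − ΣxΣy = 233192 − 238506 = -5314
nΣx² − (Σx)² = 398480 − 391876 = 6604; nΣy² − (Σy)² = 150792 − 145161 = 5631
r = -5314 / √(6604 × 5631) = -5314 / 6098.1246 ≈ -0.871

-0.871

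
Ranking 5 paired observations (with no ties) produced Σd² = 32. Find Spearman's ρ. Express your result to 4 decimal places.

-0.6000

ρ = 1 − 6Σd² / [n(n²−1)] = 1 − 6×32 / (5×24)
  = 1 − 192/120 = 1 − 1.60000 ≈ -0.6000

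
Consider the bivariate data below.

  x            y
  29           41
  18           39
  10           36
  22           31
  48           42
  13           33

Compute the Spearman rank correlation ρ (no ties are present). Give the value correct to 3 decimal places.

0.600

Rank x: 5, 3, 1, 4, 6, 2
Rank y: 5, 4, 3, 1, 6, 2
d = rank(x) − rank(y): 0, -1, -2, 3, 0, 0; Σd² = 14
ρ = 1 − 6Σd² / [n(n²−1)] = 1 − 6×14 / (6×35) = 1 − 84/210 ≈ 0.600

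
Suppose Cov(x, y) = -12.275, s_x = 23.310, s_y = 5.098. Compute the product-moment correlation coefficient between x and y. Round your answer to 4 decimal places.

r = Cov(x,y) / (s_x · s_y) = -12.275 / (23.310 × 5.098)
  = -12.275 / 118.8344 ≈ -0.1033

-0.1033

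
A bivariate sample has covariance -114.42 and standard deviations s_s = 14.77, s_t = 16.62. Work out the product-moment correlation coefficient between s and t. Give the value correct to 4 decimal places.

r = Cov(s,t) / (s_s · s_t) = -114.42 / (14.77 × 16.62)
  = -114.42 / 245.4774 ≈ -0.4661

-0.4661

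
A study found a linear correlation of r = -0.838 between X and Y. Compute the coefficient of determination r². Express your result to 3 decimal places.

r² = (-0.838)² = 0.702

0.702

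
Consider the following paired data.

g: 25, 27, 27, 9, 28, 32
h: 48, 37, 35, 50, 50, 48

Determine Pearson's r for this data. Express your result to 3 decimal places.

n = 6, Σg = 148, Σh = 268, Σg² = 3972, Σh² = 12202, Σgh = 6530
nΣgh − ΣgΣh = 39180 − 39664 = -484
nΣg² − (Σg)² = 23832 − 21904 = 1928; nΣh² − (Σh)² = 73212 − 71824 = 1388
r = -484 / √(1928 × 1388) = -484 / 1635.8680 ≈ -0.296

-0.296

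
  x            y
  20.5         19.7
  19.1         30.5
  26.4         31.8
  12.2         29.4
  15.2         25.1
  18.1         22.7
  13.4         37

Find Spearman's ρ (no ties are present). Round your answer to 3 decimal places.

Rank x: 6, 5, 7, 1, 3, 4, 2
Rank y: 1, 5, 6, 4, 3, 2, 7
d = rank(x) − rank(y): 5, 0, 1, -3, 0, 2, -5; Σd² = 64
ρ = 1 − 6Σd² / [n(n²−1)] = 1 − 6×64 / (7×48) = 1 − 384/336 ≈ -0.143

-0.143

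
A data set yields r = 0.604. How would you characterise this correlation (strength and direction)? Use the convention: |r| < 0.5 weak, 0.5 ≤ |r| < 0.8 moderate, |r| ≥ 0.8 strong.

r = 0.604 > 0 so the relationship is positive.
|r| = 0.604, which falls in the moderate range.

moderate positive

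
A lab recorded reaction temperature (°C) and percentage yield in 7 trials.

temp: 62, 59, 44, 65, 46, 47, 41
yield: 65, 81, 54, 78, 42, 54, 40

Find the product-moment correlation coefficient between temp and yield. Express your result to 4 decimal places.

0.8864

n = 7, Σx = 364, Σy = 414, Σx² = 19492, Σy² = 26066, Σxy = 22365
nΣxy − ΣxΣy = 156555 − 150696 = 5859
nΣx² − (Σx)² = 136444 − 132496 = 3948; nΣy² − (Σy)² = 182462 − 171396 = 11066
r = 5859 / √(3948 × 11066) = 5859 / 6609.7328 ≈ 0.8864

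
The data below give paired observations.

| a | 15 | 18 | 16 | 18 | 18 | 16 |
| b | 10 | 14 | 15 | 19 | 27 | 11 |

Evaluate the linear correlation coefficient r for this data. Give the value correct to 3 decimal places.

0.721

n = 6, Σa = 101, Σb = 96, Σa² = 1709, Σb² = 1732, Σab = 1646
nΣab − ΣaΣb = 9876 − 9696 = 180
nΣa² − (Σa)² = 10254 − 10201 = 53; nΣb² − (Σb)² = 10392 − 9216 = 1176
r = 180 / √(53 × 1176) = 180 / 249.6558 ≈ 0.721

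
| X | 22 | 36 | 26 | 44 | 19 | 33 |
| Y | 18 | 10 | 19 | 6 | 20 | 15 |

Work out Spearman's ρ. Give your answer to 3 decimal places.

Rank X: 2, 5, 3, 6, 1, 4
Rank Y: 4, 2, 5, 1, 6, 3
d = rank(X) − rank(Y): -2, 3, -2, 5, -5, 1; Σd² = 68
ρ = 1 − 6Σd² / [n(n²−1)] = 1 − 6×68 / (6×35) = 1 − 408/210 ≈ -0.943

-0.943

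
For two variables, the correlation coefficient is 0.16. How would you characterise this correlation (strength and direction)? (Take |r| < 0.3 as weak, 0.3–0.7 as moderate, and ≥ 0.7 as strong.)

weak positive

r = 0.16 > 0 so the relationship is positive.
|r| = 0.16, which falls in the weak range.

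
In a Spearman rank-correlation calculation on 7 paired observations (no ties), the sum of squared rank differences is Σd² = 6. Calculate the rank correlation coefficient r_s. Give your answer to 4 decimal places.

ρ = 1 − 6Σd² / [n(n²−1)] = 1 − 6×6 / (7×48)
  = 1 − 36/336 = 1 − 0.10714 ≈ 0.8929

0.8929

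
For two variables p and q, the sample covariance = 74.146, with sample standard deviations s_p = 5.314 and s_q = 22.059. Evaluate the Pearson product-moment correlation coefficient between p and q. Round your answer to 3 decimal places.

0.633

r = Cov(p,q) / (s_p · s_q) = 74.146 / (5.314 × 22.059)
  = 74.146 / 117.2215 ≈ 0.633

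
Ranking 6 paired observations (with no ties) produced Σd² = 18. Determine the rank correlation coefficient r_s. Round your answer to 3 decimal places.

ρ = 1 − 6Σd² / [n(n²−1)] = 1 − 6×18 / (6×35)
  = 1 − 108/210 = 1 − 0.5143 ≈ 0.486

0.486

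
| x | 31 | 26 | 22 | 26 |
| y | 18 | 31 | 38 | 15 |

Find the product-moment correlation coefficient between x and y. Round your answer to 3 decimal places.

-0.730

n = 4, Σx = 105, Σy = 102, Σx² = 2797, Σy² = 2954, Σxy = 2590
nΣxy − ΣxΣy = 10360 − 10710 = -350
nΣx² − (Σx)² = 11188 − 11025 = 163; nΣy² − (Σy)² = 11816 − 10404 = 1412
r = -350 / √(163 × 1412) = -350 / 479.7458 ≈ -0.730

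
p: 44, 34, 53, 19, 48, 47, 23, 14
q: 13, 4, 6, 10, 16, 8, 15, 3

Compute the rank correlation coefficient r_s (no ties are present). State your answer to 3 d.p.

Rank p: 5, 4, 8, 2, 7, 6, 3, 1
Rank q: 6, 2, 3, 5, 8, 4, 7, 1
d = rank(p) − rank(q): -1, 2, 5, -3, -1, 2, -4, 0; Σd² = 60
ρ = 1 − 6Σd² / [n(n²−1)] = 1 − 6×60 / (8×63) = 1 − 360/504 ≈ 0.286

0.286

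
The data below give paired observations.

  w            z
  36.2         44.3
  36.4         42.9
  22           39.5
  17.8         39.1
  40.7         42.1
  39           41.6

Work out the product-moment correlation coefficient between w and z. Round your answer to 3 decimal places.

n = 6, Σw = 192.1, Σz = 249.5, Σw² = 6613.73, Σz² = 10394.93, Σwz = 8066.07
nΣwz − ΣwΣz = 48396.42 − 47928.95 = 467.47
nΣw² − (Σw)² = 39682.38 − 36902.41 = 2779.97; nΣz² − (Σz)² = 62369.58 − 62250.25 = 119.33
r = 467.47 / √(2779.97 × 119.33) = 467.47 / 575.9634 ≈ 0.812

0.812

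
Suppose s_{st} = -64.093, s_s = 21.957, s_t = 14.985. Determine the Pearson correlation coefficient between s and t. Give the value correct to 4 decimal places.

-0.1948

r = Cov(s,t) / (s_s · s_t) = -64.093 / (21.957 × 14.985)
  = -64.093 / 329.0256 ≈ -0.1948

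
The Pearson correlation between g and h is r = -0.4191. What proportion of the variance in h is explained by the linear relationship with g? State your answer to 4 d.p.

0.1756

r² = (-0.4191)² = 0.1756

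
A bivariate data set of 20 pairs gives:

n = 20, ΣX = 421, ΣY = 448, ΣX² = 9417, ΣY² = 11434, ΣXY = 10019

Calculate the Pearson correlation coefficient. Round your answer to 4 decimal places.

r = (nΣXY − ΣXΣY) / √[(nΣX² − (ΣX)²)(nΣY² − (ΣY)²)]
Numerator: 20×10019 − 421×448 = 11772
Denominator: √[(188340 − 177241)(228680 − 200704)] = √[11099 × 27976] = 17621.1698
r = 11772 / 17621.1698 ≈ 0.6681

0.6681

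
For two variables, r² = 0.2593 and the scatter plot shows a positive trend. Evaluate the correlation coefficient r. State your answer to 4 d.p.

|r| = √0.2593 = 0.5092
The association is positive, so r = 0.5092.

0.5092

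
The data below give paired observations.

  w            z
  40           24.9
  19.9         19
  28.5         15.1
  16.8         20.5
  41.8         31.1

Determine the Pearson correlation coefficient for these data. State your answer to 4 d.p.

n = 5, Σw = 147, Σz = 110.6, Σw² = 4837.74, Σz² = 2596.48, Σwz = 3448.83
nΣwz − ΣwΣz = 17244.15 − 16258.2 = 985.95
nΣw² − (Σw)² = 24188.7 − 21609 = 2579.7; nΣz² − (Σz)² = 12982.4 − 12232.36 = 750.04
r = 985.95 / √(2579.7 × 750.04) = 985.95 / 1390.9990 ≈ 0.7088

0.7088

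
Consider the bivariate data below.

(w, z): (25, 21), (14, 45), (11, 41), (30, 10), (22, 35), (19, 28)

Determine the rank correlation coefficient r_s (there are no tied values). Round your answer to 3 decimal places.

Rank w: 5, 2, 1, 6, 4, 3
Rank z: 2, 6, 5, 1, 4, 3
d = rank(w) − rank(z): 3, -4, -4, 5, 0, 0; Σd² = 66
ρ = 1 − 6Σd² / [n(n²−1)] = 1 − 6×66 / (6×35) = 1 − 396/210 ≈ -0.886

-0.886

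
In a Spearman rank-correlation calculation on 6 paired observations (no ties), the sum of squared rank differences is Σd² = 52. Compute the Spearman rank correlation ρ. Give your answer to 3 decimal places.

-0.486

ρ = 1 − 6Σd² / [n(n²−1)] = 1 − 6×52 / (6×35)
  = 1 − 312/210 = 1 − 1.4857 ≈ -0.486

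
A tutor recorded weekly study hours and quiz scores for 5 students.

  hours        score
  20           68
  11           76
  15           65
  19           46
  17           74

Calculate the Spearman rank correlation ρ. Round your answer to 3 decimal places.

-0.500

Rank hours: 5, 1, 2, 4, 3
Rank score: 3, 5, 2, 1, 4
d = rank(hours) − rank(score): 2, -4, 0, 3, -1; Σd² = 30
ρ = 1 − 6Σd² / [n(n²−1)] = 1 − 6×30 / (5×24) = 1 − 180/120 ≈ -0.500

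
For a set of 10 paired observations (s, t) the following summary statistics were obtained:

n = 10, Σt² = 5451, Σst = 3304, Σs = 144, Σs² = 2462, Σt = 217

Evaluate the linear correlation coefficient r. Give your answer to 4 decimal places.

r = (nΣst − ΣsΣt) / √[(nΣs² − (Σs)²)(nΣt² − (Σt)²)]
Numerator: 10×3304 − 144×217 = 1792
Denominator: √[(24620 − 20736)(54510 − 47089)] = √[3884 × 7421] = 5368.7209
r = 1792 / 5368.7209 ≈ 0.3338

0.3338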